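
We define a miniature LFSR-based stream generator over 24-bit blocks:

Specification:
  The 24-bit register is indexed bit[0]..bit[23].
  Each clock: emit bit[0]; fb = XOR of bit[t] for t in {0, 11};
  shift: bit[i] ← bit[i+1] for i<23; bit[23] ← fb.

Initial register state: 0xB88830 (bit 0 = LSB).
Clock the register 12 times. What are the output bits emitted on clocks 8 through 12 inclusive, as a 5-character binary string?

00001

reg_0 = 0xB88830
clock 1: out=0, reg = 0xDC4418
clock 2: out=0, reg = 0x6E220C
clock 3: out=0, reg = 0x371106
clock 4: out=0, reg = 0x1B8883
clock 5: out=1, reg = 0x0DC441
clock 6: out=1, reg = 0x86E220
clock 7: out=0, reg = 0x437110
clock 8: out=0, reg = 0x21B888
clock 9: out=0, reg = 0x90DC44
clock 10: out=0, reg = 0xC86E22
clock 11: out=0, reg = 0xE43711
clock 12: out=1, reg = 0xF21B88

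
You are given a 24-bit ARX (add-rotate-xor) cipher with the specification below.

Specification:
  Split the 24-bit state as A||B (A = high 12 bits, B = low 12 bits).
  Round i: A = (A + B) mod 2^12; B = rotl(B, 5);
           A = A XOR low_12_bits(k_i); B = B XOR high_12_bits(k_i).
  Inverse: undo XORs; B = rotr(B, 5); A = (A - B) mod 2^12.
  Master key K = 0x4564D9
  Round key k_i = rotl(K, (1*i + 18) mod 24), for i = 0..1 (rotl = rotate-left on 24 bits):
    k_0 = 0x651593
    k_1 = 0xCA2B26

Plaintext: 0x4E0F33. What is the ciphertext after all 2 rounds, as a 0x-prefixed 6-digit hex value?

s_0 = plaintext = 0x4E0F33
s_1 = Round(s_0, k_0) = 0x18002F
s_2 = Round(s_1, k_1) = 0xA89942

0xA89942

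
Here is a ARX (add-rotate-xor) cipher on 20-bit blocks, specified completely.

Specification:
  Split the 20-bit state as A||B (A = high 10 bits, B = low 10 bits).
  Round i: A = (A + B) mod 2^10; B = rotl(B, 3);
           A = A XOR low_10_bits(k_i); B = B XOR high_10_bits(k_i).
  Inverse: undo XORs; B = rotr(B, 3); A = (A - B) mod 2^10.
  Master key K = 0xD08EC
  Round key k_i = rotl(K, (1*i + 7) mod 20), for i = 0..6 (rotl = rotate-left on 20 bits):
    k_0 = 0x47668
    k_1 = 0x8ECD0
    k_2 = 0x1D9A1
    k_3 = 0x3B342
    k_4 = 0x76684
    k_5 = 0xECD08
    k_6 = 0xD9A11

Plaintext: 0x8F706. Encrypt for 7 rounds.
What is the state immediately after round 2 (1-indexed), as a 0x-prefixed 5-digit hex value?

s_0 = plaintext = 0x8F706
s_1 = Round(s_0, k_0) = 0xCAD2B
s_2 = Round(s_1, k_1) = 0x21B61
s_3 = Round(s_2, k_2) = 0x91B78
s_4 = Round(s_3, k_3) = 0xBF32A
s_5 = Round(s_4, k_4) = 0x2888F
s_6 = Round(s_5, k_5) = 0x0E7CA
s_7 = Round(s_6, k_6) = 0x84931

0x21B61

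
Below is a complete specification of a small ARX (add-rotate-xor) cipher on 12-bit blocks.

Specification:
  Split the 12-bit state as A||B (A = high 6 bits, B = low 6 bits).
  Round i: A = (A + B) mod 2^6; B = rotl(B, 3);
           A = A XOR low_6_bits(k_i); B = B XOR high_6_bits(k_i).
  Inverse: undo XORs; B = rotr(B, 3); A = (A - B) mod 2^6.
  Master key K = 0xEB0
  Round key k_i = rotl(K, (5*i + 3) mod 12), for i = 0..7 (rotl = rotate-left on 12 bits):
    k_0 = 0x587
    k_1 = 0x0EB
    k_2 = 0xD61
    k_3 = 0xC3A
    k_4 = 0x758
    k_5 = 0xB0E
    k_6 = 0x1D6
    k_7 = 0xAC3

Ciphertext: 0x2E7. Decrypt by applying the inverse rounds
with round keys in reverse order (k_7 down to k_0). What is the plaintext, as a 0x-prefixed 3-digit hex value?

s_0 = ciphertext = 0x2E7
s_1 = InvRound(s_0, k_7) = 0x9E1
s_2 = InvRound(s_1, k_6) = 0xF74
s_3 = InvRound(s_2, k_5) = 0xC03
s_4 = InvRound(s_3, k_4) = 0xD73
s_5 = InvRound(s_4, k_3) = 0xDD8
s_6 = InvRound(s_5, k_2) = 0xA6D
s_7 = InvRound(s_6, k_1) = 0x375
s_8 = InvRound(s_7, k_0) = 0xB9C

0xB9C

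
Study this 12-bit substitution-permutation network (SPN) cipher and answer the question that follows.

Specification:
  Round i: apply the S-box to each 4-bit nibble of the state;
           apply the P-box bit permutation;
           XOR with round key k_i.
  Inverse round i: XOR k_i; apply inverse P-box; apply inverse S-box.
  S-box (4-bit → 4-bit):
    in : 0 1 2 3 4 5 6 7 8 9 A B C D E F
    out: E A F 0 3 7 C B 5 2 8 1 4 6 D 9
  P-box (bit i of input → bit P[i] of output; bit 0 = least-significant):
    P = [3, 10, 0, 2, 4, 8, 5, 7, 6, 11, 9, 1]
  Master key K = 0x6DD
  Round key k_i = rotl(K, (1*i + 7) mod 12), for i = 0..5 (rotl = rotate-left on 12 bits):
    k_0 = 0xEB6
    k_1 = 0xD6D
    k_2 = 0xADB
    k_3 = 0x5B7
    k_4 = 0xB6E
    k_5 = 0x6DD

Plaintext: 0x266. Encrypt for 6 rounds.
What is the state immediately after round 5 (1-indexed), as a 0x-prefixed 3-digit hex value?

0xF40

s_0 = plaintext = 0x266
s_1 = Round(s_0, k_0) = 0x451
s_2 = Round(s_1, k_1) = 0x019
s_3 = Round(s_2, k_2) = 0x559
s_4 = Round(s_3, k_3) = 0xAC7
s_5 = Round(s_4, k_4) = 0xF40
s_6 = Round(s_5, k_5) = 0x38A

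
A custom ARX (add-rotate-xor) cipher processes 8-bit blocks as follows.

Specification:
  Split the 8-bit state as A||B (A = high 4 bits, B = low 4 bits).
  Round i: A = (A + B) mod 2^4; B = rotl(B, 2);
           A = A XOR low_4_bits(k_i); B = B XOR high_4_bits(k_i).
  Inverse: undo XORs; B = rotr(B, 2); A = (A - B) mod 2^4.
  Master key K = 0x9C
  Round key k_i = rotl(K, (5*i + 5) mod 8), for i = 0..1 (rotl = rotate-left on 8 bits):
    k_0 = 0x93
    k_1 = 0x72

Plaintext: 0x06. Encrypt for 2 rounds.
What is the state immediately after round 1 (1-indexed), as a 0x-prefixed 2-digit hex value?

0x50

s_0 = plaintext = 0x06
s_1 = Round(s_0, k_0) = 0x50
s_2 = Round(s_1, k_1) = 0x77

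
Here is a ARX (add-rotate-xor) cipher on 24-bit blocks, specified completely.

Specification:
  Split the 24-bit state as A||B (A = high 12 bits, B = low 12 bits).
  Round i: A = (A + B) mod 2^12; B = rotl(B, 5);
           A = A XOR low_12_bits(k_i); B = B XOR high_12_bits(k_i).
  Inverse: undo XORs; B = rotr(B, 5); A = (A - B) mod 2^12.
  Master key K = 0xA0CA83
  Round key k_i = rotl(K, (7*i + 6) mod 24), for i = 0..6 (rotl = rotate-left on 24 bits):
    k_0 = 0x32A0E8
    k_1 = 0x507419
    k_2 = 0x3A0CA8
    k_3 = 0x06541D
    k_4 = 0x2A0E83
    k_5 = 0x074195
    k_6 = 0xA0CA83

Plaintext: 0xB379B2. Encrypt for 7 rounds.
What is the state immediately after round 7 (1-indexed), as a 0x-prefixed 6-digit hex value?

s_0 = plaintext = 0xB379B2
s_1 = Round(s_0, k_0) = 0x401579
s_2 = Round(s_1, k_1) = 0xD63A2D
s_3 = Round(s_2, k_2) = 0xB38614
s_4 = Round(s_3, k_3) = 0x5512E9
s_5 = Round(s_4, k_4) = 0x6B9F85
s_6 = Round(s_5, k_5) = 0x7AB0CB
s_7 = Round(s_6, k_6) = 0x2F536D

0x2F536D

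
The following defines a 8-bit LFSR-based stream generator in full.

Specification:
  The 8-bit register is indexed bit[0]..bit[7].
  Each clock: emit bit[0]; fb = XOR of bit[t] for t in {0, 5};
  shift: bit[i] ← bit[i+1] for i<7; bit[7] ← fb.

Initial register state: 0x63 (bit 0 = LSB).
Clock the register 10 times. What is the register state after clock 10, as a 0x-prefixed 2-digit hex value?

0xD8

reg_0 = 0x63
clock 1: out=1, reg = 0x31
clock 2: out=1, reg = 0x18
clock 3: out=0, reg = 0x0C
clock 4: out=0, reg = 0x06
clock 5: out=0, reg = 0x03
clock 6: out=1, reg = 0x81
clock 7: out=1, reg = 0xC0
clock 8: out=0, reg = 0x60
clock 9: out=0, reg = 0xB0
clock 10: out=0, reg = 0xD8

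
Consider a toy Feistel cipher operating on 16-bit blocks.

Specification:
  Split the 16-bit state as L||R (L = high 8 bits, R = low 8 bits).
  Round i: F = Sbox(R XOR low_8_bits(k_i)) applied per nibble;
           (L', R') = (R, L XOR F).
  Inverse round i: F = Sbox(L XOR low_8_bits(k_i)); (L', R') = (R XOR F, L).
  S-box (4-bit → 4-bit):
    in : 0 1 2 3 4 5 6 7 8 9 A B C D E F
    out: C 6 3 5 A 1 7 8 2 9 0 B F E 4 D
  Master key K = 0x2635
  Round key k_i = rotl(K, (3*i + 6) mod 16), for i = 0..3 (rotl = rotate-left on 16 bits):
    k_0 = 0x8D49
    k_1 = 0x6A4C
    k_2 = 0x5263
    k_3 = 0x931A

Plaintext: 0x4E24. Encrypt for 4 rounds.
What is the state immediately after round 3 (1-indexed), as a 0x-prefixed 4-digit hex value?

0xABC2

s_0 = plaintext = 0x4E24
s_1 = Round(s_0, k_0) = 0x2430
s_2 = Round(s_1, k_1) = 0x30AB
s_3 = Round(s_2, k_2) = 0xABC2
s_4 = Round(s_3, k_3) = 0xC249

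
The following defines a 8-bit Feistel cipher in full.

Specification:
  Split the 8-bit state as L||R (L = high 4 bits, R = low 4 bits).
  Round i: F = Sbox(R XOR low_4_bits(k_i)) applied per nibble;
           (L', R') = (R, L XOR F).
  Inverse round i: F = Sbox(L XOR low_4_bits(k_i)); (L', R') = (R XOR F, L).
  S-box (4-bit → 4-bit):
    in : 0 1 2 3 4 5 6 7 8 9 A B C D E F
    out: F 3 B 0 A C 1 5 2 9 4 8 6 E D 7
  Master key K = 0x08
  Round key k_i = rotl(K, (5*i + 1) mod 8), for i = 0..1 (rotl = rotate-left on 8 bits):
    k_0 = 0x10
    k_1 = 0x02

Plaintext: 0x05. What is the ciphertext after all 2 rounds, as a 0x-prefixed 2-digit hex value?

s_0 = plaintext = 0x05
s_1 = Round(s_0, k_0) = 0x5C
s_2 = Round(s_1, k_1) = 0xC8

0xC8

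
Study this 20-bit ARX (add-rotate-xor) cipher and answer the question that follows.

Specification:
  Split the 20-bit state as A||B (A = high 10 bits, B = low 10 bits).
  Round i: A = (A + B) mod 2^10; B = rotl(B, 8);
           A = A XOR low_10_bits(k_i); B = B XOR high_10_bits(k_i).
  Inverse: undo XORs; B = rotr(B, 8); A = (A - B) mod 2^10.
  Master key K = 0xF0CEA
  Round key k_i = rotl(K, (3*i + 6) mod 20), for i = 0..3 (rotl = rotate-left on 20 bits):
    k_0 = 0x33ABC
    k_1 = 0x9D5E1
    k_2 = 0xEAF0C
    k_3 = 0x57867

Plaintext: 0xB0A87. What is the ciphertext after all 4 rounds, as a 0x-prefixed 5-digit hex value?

s_0 = plaintext = 0xB0A87
s_1 = Round(s_0, k_0) = 0xFD76F
s_2 = Round(s_1, k_1) = 0xA15AE
s_3 = Round(s_2, k_2) = 0xCFDC0
s_4 = Round(s_3, k_3) = 0x2612E

0x2612E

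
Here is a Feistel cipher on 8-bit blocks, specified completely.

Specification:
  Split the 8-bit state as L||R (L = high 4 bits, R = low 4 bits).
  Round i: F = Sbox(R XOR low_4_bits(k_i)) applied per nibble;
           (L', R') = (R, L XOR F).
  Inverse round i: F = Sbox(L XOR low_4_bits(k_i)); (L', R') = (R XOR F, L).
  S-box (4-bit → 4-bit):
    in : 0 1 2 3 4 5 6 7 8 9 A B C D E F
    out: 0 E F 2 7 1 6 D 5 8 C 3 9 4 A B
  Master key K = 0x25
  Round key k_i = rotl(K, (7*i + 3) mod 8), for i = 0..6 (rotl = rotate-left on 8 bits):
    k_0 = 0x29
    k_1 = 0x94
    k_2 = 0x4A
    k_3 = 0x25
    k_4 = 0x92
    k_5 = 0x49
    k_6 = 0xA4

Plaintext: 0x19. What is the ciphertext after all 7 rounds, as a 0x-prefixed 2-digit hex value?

s_0 = plaintext = 0x19
s_1 = Round(s_0, k_0) = 0x91
s_2 = Round(s_1, k_1) = 0x18
s_3 = Round(s_2, k_2) = 0x8E
s_4 = Round(s_3, k_3) = 0xEB
s_5 = Round(s_4, k_4) = 0xB6
s_6 = Round(s_5, k_5) = 0x60
s_7 = Round(s_6, k_6) = 0x01

0x01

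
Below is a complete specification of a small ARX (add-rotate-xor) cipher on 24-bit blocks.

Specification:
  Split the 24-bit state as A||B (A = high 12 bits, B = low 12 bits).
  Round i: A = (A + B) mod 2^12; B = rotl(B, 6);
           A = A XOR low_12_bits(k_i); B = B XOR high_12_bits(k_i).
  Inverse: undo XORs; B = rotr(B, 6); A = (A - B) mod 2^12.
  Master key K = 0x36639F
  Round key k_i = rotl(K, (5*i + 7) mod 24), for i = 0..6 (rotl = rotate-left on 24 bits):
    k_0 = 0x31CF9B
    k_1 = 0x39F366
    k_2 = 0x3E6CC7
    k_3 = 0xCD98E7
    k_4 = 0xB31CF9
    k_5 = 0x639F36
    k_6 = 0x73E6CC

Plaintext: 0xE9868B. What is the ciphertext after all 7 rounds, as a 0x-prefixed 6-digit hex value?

0x3B21CA

s_0 = plaintext = 0xE9868B
s_1 = Round(s_0, k_0) = 0xAB81C6
s_2 = Round(s_1, k_1) = 0xF18218
s_3 = Round(s_2, k_2) = 0xDF75EE
s_4 = Round(s_3, k_3) = 0xB0274E
s_5 = Round(s_4, k_4) = 0xEA98AC
s_6 = Round(s_5, k_5) = 0x863D1B
s_7 = Round(s_6, k_6) = 0x3B21CA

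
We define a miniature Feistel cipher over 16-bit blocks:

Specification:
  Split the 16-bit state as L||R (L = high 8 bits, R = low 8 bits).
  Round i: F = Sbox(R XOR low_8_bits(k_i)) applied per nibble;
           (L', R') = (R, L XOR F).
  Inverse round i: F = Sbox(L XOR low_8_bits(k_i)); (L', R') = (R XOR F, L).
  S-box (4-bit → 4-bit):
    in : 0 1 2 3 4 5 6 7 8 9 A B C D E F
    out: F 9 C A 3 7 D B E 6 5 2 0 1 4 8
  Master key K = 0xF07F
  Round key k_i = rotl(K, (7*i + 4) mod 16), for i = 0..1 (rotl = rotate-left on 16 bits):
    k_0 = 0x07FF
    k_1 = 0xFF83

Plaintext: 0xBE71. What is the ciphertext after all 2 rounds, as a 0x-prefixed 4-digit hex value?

0x5A67

s_0 = plaintext = 0xBE71
s_1 = Round(s_0, k_0) = 0x715A
s_2 = Round(s_1, k_1) = 0x5A67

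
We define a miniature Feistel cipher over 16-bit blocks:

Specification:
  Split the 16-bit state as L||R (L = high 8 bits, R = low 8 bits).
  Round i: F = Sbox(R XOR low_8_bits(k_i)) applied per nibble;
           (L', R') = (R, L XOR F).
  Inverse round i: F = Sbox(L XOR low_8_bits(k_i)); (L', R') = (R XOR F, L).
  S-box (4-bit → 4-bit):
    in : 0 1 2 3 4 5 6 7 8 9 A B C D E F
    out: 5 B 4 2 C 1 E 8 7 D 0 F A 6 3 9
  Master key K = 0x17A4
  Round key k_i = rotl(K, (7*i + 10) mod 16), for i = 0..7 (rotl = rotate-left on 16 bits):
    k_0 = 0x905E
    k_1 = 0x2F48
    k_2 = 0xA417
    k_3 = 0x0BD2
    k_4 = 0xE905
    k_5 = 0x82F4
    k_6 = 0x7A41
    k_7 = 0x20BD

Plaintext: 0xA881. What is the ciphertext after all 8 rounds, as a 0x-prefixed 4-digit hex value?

0xE93D

s_0 = plaintext = 0xA881
s_1 = Round(s_0, k_0) = 0x81C1
s_2 = Round(s_1, k_1) = 0xC1FC
s_3 = Round(s_2, k_2) = 0xFCFE
s_4 = Round(s_3, k_3) = 0xFEB6
s_5 = Round(s_4, k_4) = 0xB60C
s_6 = Round(s_5, k_5) = 0x0C21
s_7 = Round(s_6, k_6) = 0x21E9
s_8 = Round(s_7, k_7) = 0xE93D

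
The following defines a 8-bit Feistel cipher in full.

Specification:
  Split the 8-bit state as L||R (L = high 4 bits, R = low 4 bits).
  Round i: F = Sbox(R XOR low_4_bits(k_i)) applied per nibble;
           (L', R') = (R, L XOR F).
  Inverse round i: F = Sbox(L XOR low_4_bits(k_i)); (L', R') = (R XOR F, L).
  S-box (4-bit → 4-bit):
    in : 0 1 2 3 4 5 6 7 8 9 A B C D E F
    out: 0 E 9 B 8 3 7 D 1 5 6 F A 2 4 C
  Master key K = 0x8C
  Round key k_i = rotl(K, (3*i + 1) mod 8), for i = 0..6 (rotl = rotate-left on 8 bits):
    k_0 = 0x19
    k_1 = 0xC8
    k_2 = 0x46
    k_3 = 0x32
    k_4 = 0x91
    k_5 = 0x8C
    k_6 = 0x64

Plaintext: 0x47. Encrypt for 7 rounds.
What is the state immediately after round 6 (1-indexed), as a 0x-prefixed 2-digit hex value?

s_0 = plaintext = 0x47
s_1 = Round(s_0, k_0) = 0x70
s_2 = Round(s_1, k_1) = 0x06
s_3 = Round(s_2, k_2) = 0x60
s_4 = Round(s_3, k_3) = 0x0F
s_5 = Round(s_4, k_4) = 0xF4
s_6 = Round(s_5, k_5) = 0x4E
s_7 = Round(s_6, k_6) = 0xE2

0x4E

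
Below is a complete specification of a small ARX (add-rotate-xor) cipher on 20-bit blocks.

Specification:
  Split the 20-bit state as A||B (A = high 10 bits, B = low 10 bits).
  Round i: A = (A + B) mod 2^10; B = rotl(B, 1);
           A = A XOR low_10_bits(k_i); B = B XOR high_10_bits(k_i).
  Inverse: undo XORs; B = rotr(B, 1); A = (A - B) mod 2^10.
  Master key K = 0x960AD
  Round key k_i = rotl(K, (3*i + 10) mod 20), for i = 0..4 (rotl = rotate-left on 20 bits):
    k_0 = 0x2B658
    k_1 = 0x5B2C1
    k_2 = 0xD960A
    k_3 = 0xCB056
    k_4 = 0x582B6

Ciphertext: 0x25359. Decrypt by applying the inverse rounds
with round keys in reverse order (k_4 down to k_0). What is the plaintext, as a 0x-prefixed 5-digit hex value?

0xCC8E2

s_0 = ciphertext = 0x25359
s_1 = InvRound(s_0, k_4) = 0xC1B1C
s_2 = InvRound(s_1, k_3) = 0xCE018
s_3 = InvRound(s_2, k_2) = 0x5D3BE
s_4 = InvRound(s_3, k_1) = 0x93169
s_5 = InvRound(s_4, k_0) = 0xCC8E2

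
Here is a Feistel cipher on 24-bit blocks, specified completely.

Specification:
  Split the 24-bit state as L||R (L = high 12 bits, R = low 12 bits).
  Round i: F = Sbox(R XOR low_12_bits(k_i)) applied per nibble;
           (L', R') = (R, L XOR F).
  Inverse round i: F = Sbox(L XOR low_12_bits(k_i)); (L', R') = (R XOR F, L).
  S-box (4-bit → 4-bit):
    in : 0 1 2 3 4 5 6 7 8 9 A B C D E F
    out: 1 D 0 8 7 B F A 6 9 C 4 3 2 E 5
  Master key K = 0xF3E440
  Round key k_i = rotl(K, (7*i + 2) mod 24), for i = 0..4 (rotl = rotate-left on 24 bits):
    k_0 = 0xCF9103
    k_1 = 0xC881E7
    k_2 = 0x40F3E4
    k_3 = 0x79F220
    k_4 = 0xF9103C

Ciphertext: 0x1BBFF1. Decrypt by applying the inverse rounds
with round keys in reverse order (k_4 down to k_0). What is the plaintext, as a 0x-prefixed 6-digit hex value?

0x1C3439

s_0 = ciphertext = 0x1BBFF1
s_1 = InvRound(s_0, k_4) = 0x29B1BB
s_2 = InvRound(s_1, k_3) = 0x0FF29B
s_3 = InvRound(s_2, k_2) = 0xA4F0FF
s_4 = InvRound(s_3, k_1) = 0x439A4F
s_5 = InvRound(s_4, k_0) = 0x1C3439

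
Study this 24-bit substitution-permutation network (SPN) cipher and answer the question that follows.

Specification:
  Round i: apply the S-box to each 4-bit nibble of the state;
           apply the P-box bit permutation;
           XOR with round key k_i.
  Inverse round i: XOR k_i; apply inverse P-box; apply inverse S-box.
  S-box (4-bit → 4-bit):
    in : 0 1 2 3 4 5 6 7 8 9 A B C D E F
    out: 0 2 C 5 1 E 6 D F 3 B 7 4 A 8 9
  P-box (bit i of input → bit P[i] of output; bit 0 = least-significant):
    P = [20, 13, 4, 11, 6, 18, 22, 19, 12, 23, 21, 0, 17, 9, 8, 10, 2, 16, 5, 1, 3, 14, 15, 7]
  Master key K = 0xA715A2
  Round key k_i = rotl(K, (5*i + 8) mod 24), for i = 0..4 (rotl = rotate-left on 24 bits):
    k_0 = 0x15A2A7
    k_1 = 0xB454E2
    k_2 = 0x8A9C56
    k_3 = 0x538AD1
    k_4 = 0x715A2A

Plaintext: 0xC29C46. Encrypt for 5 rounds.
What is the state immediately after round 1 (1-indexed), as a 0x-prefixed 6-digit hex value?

s_0 = plaintext = 0xC29C46
s_1 = Round(s_0, k_0) = 0x3700D5
s_2 = Round(s_1, k_1) = 0xB8FCDC
s_3 = Round(s_2, k_2) = 0xA55868
s_4 = Round(s_3, k_3) = 0xA6F56A
s_5 = Round(s_4, k_4) = 0x863683

0x3700D5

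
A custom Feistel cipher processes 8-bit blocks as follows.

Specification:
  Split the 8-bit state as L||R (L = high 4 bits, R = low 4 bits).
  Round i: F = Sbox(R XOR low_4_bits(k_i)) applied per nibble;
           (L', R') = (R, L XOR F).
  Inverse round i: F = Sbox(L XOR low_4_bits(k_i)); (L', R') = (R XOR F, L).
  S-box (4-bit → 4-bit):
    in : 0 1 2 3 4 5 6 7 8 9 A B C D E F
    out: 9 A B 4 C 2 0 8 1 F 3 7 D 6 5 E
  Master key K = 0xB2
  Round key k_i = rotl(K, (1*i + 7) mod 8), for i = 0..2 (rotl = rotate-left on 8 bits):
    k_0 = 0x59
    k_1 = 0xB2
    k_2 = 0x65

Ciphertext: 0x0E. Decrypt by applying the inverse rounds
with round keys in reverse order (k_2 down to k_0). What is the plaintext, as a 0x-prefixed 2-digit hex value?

s_0 = ciphertext = 0x0E
s_1 = InvRound(s_0, k_2) = 0xC0
s_2 = InvRound(s_1, k_1) = 0x5C
s_3 = InvRound(s_2, k_0) = 0x15

0x15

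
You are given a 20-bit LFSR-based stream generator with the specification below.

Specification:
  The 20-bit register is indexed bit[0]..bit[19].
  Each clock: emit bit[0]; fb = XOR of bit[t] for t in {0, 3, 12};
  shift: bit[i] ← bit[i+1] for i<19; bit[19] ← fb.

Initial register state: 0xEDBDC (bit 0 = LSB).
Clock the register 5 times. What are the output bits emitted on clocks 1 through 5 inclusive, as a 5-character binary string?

reg_0 = 0xEDBDC
clock 1: out=0, reg = 0x76DEE
clock 2: out=0, reg = 0xBB6F7
clock 3: out=1, reg = 0x5DB7B
clock 4: out=1, reg = 0xAEDBD
clock 5: out=1, reg = 0x576DE

00111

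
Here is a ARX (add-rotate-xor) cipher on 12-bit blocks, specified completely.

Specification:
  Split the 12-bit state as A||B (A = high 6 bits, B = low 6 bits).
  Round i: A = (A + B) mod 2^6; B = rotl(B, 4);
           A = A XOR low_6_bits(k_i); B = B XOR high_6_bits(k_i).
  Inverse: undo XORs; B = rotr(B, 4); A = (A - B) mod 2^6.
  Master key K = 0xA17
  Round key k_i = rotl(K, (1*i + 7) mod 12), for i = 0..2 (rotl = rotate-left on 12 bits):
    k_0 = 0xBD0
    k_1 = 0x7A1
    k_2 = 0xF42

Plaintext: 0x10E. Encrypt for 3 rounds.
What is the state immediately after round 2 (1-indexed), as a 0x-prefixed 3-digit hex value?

0xBDD

s_0 = plaintext = 0x10E
s_1 = Round(s_0, k_0) = 0x08C
s_2 = Round(s_1, k_1) = 0xBDD
s_3 = Round(s_2, k_2) = 0x3AA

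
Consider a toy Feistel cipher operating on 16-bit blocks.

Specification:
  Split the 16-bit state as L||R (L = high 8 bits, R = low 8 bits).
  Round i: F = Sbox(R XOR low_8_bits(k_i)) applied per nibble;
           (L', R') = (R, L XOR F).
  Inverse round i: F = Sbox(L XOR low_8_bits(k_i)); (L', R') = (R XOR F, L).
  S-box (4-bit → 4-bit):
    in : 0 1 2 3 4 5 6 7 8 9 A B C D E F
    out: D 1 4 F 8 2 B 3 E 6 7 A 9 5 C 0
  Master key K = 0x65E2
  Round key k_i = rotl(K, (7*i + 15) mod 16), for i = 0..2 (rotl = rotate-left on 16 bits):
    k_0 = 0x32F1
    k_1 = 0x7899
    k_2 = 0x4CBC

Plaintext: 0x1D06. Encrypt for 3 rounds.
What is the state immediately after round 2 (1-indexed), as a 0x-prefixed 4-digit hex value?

s_0 = plaintext = 0x1D06
s_1 = Round(s_0, k_0) = 0x061E
s_2 = Round(s_1, k_1) = 0x1EE5
s_3 = Round(s_2, k_2) = 0xE538

0x1EE5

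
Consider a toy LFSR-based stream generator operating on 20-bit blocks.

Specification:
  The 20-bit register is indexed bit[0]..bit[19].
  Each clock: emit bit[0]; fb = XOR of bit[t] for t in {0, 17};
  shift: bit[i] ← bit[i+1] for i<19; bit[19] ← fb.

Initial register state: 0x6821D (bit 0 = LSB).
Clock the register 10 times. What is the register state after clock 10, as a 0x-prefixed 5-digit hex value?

0x5B9A0

reg_0 = 0x6821D
clock 1: out=1, reg = 0x3410E
clock 2: out=0, reg = 0x9A087
clock 3: out=1, reg = 0xCD043
clock 4: out=1, reg = 0xE6821
clock 5: out=1, reg = 0x73410
clock 6: out=0, reg = 0xB9A08
clock 7: out=0, reg = 0xDCD04
clock 8: out=0, reg = 0x6E682
clock 9: out=0, reg = 0xB7341
clock 10: out=1, reg = 0x5B9A0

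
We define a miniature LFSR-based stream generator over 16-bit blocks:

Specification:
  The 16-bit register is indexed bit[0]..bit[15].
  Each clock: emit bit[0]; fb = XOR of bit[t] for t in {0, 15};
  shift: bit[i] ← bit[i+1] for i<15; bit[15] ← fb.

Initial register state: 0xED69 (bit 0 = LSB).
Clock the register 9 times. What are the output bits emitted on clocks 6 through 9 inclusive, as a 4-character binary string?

reg_0 = 0xED69
clock 1: out=1, reg = 0x76B4
clock 2: out=0, reg = 0x3B5A
clock 3: out=0, reg = 0x1DAD
clock 4: out=1, reg = 0x8ED6
clock 5: out=0, reg = 0xC76B
clock 6: out=1, reg = 0x63B5
clock 7: out=1, reg = 0xB1DA
clock 8: out=0, reg = 0xD8ED
clock 9: out=1, reg = 0x6C76

1101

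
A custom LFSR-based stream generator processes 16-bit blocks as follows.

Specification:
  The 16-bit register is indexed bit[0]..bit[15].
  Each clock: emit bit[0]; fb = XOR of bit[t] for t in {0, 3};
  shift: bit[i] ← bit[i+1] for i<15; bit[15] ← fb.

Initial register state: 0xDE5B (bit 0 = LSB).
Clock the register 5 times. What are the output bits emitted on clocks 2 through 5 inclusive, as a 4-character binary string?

1011

reg_0 = 0xDE5B
clock 1: out=1, reg = 0x6F2D
clock 2: out=1, reg = 0x3796
clock 3: out=0, reg = 0x1BCB
clock 4: out=1, reg = 0x0DE5
clock 5: out=1, reg = 0x86F2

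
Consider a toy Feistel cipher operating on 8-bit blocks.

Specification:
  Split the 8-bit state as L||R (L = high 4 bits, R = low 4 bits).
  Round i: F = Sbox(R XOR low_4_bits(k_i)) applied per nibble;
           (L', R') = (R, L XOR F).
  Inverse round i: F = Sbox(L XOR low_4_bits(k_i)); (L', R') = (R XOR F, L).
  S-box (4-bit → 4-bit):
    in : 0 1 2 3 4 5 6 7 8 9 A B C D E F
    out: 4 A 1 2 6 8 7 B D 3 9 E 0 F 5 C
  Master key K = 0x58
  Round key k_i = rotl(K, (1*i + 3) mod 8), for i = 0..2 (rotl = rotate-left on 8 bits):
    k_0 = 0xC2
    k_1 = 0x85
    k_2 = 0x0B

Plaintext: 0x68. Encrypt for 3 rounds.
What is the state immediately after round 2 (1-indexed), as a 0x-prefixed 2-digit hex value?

s_0 = plaintext = 0x68
s_1 = Round(s_0, k_0) = 0x8F
s_2 = Round(s_1, k_1) = 0xF1
s_3 = Round(s_2, k_2) = 0x16

0xF1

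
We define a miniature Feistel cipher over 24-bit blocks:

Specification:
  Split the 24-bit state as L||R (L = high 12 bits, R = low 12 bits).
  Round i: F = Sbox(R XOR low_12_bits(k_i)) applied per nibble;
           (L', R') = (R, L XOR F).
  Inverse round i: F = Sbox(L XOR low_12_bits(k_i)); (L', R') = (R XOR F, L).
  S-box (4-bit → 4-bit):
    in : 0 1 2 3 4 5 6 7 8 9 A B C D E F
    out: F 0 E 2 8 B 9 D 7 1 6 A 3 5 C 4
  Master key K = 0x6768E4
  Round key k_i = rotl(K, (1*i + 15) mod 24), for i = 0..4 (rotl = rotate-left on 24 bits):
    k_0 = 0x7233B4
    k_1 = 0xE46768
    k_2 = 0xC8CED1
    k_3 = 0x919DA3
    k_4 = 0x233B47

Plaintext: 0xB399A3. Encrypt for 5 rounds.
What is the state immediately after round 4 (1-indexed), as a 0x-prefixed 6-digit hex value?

0xD0407D

s_0 = plaintext = 0xB399A3
s_1 = Round(s_0, k_0) = 0x9A3D34
s_2 = Round(s_1, k_1) = 0xD34F10
s_3 = Round(s_2, k_2) = 0xF10D04
s_4 = Round(s_3, k_3) = 0xD0407D
s_5 = Round(s_4, k_4) = 0x07D722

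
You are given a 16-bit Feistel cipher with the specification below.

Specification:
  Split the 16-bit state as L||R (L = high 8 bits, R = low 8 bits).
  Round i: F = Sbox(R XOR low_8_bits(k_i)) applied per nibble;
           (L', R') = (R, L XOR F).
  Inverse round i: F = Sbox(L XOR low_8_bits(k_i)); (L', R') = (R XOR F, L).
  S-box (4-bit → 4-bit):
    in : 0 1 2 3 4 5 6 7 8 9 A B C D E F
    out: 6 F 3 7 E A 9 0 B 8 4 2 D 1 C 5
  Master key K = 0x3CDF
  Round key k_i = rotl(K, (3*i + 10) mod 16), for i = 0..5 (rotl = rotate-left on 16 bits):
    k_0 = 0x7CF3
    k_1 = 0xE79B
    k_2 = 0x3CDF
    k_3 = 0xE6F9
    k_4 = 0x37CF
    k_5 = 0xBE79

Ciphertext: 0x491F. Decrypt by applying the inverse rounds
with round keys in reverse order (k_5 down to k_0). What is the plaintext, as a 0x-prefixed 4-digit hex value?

s_0 = ciphertext = 0x491F
s_1 = InvRound(s_0, k_5) = 0x6949
s_2 = InvRound(s_1, k_4) = 0x0069
s_3 = InvRound(s_2, k_3) = 0x3100
s_4 = InvRound(s_3, k_2) = 0xCC31
s_5 = InvRound(s_4, k_1) = 0x91CC
s_6 = InvRound(s_5, k_0) = 0x5F91

0x5F91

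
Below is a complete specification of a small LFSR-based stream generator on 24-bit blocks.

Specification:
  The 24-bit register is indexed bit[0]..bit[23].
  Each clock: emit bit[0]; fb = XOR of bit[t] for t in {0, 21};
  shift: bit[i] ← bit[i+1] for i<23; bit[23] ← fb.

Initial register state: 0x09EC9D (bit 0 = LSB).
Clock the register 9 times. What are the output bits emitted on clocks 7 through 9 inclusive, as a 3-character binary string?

reg_0 = 0x09EC9D
clock 1: out=1, reg = 0x84F64E
clock 2: out=0, reg = 0x427B27
clock 3: out=1, reg = 0xA13D93
clock 4: out=1, reg = 0x509EC9
clock 5: out=1, reg = 0xA84F64
clock 6: out=0, reg = 0xD427B2
clock 7: out=0, reg = 0x6A13D9
clock 8: out=1, reg = 0x3509EC
clock 9: out=0, reg = 0x9A84F6

010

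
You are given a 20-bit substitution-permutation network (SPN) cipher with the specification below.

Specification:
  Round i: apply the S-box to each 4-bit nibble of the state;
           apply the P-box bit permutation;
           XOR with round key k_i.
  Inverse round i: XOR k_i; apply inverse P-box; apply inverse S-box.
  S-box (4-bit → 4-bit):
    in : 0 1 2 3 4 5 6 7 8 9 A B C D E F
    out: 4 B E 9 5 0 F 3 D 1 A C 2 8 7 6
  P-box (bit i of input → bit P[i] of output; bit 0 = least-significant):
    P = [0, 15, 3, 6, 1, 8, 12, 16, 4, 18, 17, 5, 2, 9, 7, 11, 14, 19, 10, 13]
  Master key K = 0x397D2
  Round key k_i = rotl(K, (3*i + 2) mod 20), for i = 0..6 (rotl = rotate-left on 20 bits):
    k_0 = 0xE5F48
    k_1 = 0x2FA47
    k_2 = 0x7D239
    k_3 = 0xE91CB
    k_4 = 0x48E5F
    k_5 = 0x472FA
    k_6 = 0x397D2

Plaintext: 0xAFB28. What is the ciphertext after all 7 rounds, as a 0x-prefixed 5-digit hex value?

s_0 = plaintext = 0xAFB28
s_1 = Round(s_0, k_0) = 0x56CA1
s_2 = Round(s_1, k_1) = 0x77182
s_3 = Round(s_2, k_2) = 0xA0047
s_4 = Round(s_3, k_3) = 0x42148
s_5 = Round(s_4, k_4) = 0x0D0A4
s_6 = Round(s_5, k_5) = 0x77FF3
s_7 = Round(s_6, k_6) = 0xDC497

0xDC497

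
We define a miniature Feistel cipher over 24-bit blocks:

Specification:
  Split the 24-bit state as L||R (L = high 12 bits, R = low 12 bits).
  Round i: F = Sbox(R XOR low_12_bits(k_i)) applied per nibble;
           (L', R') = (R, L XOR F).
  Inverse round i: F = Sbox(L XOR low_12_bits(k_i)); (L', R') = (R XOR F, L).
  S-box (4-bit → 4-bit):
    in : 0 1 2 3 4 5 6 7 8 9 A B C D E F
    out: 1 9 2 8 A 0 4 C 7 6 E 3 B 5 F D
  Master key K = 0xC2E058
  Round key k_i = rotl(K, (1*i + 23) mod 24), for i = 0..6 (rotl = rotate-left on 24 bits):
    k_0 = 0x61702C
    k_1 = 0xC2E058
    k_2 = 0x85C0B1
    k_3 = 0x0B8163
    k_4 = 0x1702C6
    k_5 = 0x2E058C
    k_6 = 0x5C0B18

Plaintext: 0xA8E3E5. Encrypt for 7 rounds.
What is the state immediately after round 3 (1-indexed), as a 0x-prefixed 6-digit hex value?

0x1A4BA8

s_0 = plaintext = 0xA8E3E5
s_1 = Round(s_0, k_0) = 0x3E5238
s_2 = Round(s_1, k_1) = 0x2381A4
s_3 = Round(s_2, k_2) = 0x1A4BA8
s_4 = Round(s_3, k_3) = 0xBA8F17
s_5 = Round(s_4, k_4) = 0xF17EF1
s_6 = Round(s_5, k_5) = 0xEF1CD2
s_7 = Round(s_6, k_6) = 0xCD224F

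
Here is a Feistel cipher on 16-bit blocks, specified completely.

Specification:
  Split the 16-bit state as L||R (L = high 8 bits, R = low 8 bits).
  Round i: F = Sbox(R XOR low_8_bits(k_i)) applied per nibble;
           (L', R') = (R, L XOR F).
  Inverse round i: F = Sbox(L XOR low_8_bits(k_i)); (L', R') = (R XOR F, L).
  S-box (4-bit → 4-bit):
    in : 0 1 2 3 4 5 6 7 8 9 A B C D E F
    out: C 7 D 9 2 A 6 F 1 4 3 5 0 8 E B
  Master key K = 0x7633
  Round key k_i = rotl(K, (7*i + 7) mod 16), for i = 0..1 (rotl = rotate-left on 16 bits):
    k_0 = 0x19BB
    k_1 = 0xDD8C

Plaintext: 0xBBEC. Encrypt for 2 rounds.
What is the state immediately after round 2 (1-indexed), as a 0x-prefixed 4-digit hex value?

0x14AD

s_0 = plaintext = 0xBBEC
s_1 = Round(s_0, k_0) = 0xEC14
s_2 = Round(s_1, k_1) = 0x14AD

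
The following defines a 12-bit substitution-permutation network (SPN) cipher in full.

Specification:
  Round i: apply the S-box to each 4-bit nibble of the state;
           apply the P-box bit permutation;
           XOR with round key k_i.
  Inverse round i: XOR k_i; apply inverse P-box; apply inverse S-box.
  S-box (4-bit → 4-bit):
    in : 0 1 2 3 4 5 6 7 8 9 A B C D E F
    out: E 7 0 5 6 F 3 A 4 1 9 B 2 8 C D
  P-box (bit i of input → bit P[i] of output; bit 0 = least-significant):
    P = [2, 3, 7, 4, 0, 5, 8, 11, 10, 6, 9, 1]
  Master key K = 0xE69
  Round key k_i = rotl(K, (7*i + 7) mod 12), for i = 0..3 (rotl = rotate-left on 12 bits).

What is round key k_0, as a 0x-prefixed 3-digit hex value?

0x4F3

K = 0xE69
k_0 = rotl(K, (7*0+7) mod 12) = rotl(K, 7) = 0x4F3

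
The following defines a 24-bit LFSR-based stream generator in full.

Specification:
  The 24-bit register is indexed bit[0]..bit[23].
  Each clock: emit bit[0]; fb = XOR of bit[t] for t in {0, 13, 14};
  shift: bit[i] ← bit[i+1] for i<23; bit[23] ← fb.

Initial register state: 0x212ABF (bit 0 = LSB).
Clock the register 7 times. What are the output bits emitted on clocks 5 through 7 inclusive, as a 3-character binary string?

reg_0 = 0x212ABF
clock 1: out=1, reg = 0x10955F
clock 2: out=1, reg = 0x884AAF
clock 3: out=1, reg = 0x442557
clock 4: out=1, reg = 0x2212AB
clock 5: out=1, reg = 0x910955
clock 6: out=1, reg = 0xC884AA
clock 7: out=0, reg = 0x644255

110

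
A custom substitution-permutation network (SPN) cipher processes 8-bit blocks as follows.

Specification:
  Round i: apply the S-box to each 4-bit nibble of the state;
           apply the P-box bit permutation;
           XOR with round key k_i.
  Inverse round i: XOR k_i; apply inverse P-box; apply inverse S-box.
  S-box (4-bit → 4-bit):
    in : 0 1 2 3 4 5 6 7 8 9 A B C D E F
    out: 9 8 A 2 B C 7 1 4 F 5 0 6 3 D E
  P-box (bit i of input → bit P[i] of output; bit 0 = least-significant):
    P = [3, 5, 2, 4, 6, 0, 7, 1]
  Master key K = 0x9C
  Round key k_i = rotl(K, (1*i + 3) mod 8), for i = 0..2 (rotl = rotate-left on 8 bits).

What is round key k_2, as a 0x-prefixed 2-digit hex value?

K = 0x9C
k_0 = rotl(K, (1*0+3) mod 8) = rotl(K, 3) = 0xE4
k_1 = rotl(K, (1*1+3) mod 8) = rotl(K, 4) = 0xC9
k_2 = rotl(K, (1*2+3) mod 8) = rotl(K, 5) = 0x93

0x93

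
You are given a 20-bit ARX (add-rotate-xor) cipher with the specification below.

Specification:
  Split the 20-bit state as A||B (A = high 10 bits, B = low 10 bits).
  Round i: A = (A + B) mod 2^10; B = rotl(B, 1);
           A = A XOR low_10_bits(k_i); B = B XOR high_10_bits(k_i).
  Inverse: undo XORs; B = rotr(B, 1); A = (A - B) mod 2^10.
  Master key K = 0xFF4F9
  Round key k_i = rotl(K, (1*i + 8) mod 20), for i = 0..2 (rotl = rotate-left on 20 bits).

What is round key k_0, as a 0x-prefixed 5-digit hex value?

K = 0xFF4F9
k_0 = rotl(K, (1*0+8) mod 20) = rotl(K, 8) = 0x4F9FF

0x4F9FF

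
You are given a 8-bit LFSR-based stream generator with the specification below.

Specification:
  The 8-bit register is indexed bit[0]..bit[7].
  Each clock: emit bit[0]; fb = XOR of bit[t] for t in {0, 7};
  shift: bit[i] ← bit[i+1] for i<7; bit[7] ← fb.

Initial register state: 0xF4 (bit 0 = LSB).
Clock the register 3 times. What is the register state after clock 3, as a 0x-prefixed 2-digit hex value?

0x7E

reg_0 = 0xF4
clock 1: out=0, reg = 0xFA
clock 2: out=0, reg = 0xFD
clock 3: out=1, reg = 0x7E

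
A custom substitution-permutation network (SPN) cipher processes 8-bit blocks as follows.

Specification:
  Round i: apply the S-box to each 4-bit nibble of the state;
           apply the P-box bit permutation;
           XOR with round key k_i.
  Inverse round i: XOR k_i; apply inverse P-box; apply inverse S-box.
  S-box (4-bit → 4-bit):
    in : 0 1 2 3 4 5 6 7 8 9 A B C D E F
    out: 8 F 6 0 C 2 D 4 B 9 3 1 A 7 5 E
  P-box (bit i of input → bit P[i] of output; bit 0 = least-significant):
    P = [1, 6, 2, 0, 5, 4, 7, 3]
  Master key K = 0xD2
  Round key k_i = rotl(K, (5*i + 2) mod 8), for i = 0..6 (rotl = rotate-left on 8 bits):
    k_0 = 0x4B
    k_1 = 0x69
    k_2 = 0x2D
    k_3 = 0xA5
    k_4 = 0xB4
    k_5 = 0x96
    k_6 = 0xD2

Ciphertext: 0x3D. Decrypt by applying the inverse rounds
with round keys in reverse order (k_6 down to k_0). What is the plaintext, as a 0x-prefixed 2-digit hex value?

s_0 = ciphertext = 0x3D
s_1 = InvRound(s_0, k_6) = 0x61
s_2 = InvRound(s_1, k_5) = 0xD1
s_3 = InvRound(s_2, k_4) = 0xBF
s_4 = InvRound(s_3, k_3) = 0xCB
s_5 = InvRound(s_4, k_2) = 0xED
s_6 = InvRound(s_5, k_1) = 0x77
s_7 = InvRound(s_6, k_0) = 0x87

0x87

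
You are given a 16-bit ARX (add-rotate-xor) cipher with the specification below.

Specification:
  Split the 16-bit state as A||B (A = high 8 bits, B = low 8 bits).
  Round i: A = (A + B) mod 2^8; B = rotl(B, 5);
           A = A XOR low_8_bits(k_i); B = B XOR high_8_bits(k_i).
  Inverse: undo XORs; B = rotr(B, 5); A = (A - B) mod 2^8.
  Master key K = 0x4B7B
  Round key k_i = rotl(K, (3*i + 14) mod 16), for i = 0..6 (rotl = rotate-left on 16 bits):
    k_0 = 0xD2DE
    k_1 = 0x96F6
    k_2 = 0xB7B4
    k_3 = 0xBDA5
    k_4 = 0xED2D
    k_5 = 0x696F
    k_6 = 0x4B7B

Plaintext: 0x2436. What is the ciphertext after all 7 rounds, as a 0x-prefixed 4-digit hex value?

s_0 = plaintext = 0x2436
s_1 = Round(s_0, k_0) = 0x8414
s_2 = Round(s_1, k_1) = 0x6E14
s_3 = Round(s_2, k_2) = 0x3635
s_4 = Round(s_3, k_3) = 0xCE1B
s_5 = Round(s_4, k_4) = 0xC48E
s_6 = Round(s_5, k_5) = 0x3DB8
s_7 = Round(s_6, k_6) = 0x8E5C

0x8E5C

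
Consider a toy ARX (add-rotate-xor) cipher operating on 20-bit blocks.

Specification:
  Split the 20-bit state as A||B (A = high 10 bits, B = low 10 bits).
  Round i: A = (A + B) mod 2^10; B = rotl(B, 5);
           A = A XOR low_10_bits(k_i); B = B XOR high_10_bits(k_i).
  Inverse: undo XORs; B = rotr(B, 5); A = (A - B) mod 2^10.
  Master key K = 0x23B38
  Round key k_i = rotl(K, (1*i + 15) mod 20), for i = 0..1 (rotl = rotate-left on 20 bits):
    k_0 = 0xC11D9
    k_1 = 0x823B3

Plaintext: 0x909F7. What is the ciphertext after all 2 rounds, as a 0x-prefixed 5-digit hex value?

0x1E367

s_0 = plaintext = 0x909F7
s_1 = Round(s_0, k_0) = 0x781EB
s_2 = Round(s_1, k_1) = 0x1E367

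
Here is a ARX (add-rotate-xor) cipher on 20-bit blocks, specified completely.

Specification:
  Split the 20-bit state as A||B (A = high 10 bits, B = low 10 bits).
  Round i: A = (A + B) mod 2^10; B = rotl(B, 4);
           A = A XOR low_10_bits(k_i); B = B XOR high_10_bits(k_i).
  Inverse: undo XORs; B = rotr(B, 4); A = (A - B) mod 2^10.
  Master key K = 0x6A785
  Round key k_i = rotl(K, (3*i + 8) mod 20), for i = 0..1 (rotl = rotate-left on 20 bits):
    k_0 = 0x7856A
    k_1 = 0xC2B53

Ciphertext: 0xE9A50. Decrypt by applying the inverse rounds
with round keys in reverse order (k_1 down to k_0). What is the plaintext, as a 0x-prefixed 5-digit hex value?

0x74D37

s_0 = ciphertext = 0xE9A50
s_1 = InvRound(s_0, k_1) = 0x98295
s_2 = InvRound(s_1, k_0) = 0x74D37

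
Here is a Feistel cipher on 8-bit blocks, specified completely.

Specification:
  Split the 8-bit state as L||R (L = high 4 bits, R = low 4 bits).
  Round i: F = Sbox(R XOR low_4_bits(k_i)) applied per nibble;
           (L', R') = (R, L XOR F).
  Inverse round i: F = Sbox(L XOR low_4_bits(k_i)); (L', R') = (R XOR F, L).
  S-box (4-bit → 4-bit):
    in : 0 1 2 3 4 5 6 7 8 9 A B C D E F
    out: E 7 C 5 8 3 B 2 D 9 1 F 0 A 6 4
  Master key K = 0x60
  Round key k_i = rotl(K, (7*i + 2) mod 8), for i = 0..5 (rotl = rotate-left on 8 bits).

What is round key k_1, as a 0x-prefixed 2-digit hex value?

K = 0x60
k_0 = rotl(K, (7*0+2) mod 8) = rotl(K, 2) = 0x81
k_1 = rotl(K, (7*1+2) mod 8) = rotl(K, 1) = 0xC0

0xC0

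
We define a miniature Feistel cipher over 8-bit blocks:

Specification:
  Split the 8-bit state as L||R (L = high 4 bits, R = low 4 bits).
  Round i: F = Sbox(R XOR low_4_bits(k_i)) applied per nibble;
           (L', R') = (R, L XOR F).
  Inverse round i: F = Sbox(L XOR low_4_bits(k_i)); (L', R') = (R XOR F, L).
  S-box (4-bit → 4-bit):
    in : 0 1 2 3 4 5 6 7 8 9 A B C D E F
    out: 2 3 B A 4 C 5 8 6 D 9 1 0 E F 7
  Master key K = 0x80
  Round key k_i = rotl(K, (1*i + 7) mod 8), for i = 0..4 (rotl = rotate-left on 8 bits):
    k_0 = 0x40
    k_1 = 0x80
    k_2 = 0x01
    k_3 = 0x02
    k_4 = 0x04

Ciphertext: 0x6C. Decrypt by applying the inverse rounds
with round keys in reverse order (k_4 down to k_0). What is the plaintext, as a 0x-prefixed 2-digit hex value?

0x1F

s_0 = ciphertext = 0x6C
s_1 = InvRound(s_0, k_4) = 0x76
s_2 = InvRound(s_1, k_3) = 0xA7
s_3 = InvRound(s_2, k_2) = 0x6A
s_4 = InvRound(s_3, k_1) = 0xF6
s_5 = InvRound(s_4, k_0) = 0x1F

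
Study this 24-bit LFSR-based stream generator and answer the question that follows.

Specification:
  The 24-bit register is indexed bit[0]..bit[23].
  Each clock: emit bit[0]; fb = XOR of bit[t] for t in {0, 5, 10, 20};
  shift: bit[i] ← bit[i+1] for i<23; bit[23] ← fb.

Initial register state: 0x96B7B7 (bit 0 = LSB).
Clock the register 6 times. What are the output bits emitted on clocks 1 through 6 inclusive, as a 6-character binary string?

reg_0 = 0x96B7B7
clock 1: out=1, reg = 0x4B5BDB
clock 2: out=1, reg = 0xA5ADED
clock 3: out=1, reg = 0xD2D6F6
clock 4: out=0, reg = 0xE96B7B
clock 5: out=1, reg = 0x74B5BD
clock 6: out=1, reg = 0x3A5ADE

111011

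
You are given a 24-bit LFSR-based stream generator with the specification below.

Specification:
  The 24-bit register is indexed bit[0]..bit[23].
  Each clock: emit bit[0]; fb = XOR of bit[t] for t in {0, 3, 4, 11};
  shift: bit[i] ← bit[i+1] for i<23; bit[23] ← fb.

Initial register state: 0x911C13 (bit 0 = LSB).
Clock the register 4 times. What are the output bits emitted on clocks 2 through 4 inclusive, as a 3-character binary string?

100

reg_0 = 0x911C13
clock 1: out=1, reg = 0xC88E09
clock 2: out=1, reg = 0xE44704
clock 3: out=0, reg = 0x722382
clock 4: out=0, reg = 0x3911C1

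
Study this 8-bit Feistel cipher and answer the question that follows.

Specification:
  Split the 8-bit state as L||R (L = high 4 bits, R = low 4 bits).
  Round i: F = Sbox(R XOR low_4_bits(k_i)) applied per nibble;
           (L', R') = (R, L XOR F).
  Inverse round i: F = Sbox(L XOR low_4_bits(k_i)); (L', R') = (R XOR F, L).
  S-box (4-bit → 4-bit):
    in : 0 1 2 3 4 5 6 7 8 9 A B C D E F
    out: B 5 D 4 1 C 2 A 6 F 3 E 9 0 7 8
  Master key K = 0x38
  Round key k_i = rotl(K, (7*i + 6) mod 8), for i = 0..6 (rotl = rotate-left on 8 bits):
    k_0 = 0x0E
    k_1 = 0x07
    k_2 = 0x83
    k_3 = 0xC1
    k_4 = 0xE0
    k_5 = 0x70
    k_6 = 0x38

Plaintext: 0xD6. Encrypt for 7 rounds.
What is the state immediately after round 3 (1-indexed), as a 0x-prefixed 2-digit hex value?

0xF2

s_0 = plaintext = 0xD6
s_1 = Round(s_0, k_0) = 0x6B
s_2 = Round(s_1, k_1) = 0xBF
s_3 = Round(s_2, k_2) = 0xF2
s_4 = Round(s_3, k_3) = 0x2B
s_5 = Round(s_4, k_4) = 0xBC
s_6 = Round(s_5, k_5) = 0xC2
s_7 = Round(s_6, k_6) = 0x2F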